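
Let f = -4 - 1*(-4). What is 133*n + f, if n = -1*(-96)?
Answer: 12768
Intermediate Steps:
n = 96
f = 0 (f = -4 + 4 = 0)
133*n + f = 133*96 + 0 = 12768 + 0 = 12768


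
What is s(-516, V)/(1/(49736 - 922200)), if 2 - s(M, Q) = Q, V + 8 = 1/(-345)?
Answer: -3010873264/345 ≈ -8.7272e+6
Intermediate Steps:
V = -2761/345 (V = -8 + 1/(-345) = -8 - 1/345 = -2761/345 ≈ -8.0029)
s(M, Q) = 2 - Q
s(-516, V)/(1/(49736 - 922200)) = (2 - 1*(-2761/345))/(1/(49736 - 922200)) = (2 + 2761/345)/(1/(-872464)) = 3451/(345*(-1/872464)) = (3451/345)*(-872464) = -3010873264/345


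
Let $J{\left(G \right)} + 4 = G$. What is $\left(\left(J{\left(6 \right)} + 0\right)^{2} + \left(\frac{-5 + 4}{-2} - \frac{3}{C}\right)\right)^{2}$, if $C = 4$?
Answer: $\frac{225}{16} \approx 14.063$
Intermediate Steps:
$J{\left(G \right)} = -4 + G$
$\left(\left(J{\left(6 \right)} + 0\right)^{2} + \left(\frac{-5 + 4}{-2} - \frac{3}{C}\right)\right)^{2} = \left(\left(\left(-4 + 6\right) + 0\right)^{2} - \left(\frac{3}{4} - \frac{-5 + 4}{-2}\right)\right)^{2} = \left(\left(2 + 0\right)^{2} - \frac{1}{4}\right)^{2} = \left(2^{2} + \left(\frac{1}{2} - \frac{3}{4}\right)\right)^{2} = \left(4 - \frac{1}{4}\right)^{2} = \left(\frac{15}{4}\right)^{2} = \frac{225}{16}$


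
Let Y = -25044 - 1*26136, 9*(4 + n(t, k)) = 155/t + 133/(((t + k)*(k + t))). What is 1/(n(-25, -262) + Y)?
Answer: -529515/27103060442 ≈ -1.9537e-5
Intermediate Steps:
n(t, k) = -4 + 133/(9*(k + t)**2) + 155/(9*t) (n(t, k) = -4 + (155/t + 133/(((t + k)*(k + t))))/9 = -4 + (155/t + 133/(((k + t)*(k + t))))/9 = -4 + (155/t + 133/((k + t)**2))/9 = -4 + (155/t + 133/(k + t)**2)/9 = -4 + (133/(k + t)**2 + 155/t)/9 = -4 + (133/(9*(k + t)**2) + 155/(9*t)) = -4 + 133/(9*(k + t)**2) + 155/(9*t))
Y = -51180 (Y = -25044 - 26136 = -51180)
1/(n(-25, -262) + Y) = 1/((-4 + 133/(9*(-262 - 25)**2) + (155/9)/(-25)) - 51180) = 1/((-4 + (133/9)/(-287)**2 + (155/9)*(-1/25)) - 51180) = 1/((-4 + (133/9)*(1/82369) - 31/45) - 51180) = 1/((-4 + 19/105903 - 31/45) - 51180) = 1/(-2482742/529515 - 51180) = 1/(-27103060442/529515) = -529515/27103060442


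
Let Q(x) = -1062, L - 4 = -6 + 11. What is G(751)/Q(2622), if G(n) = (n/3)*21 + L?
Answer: -2633/531 ≈ -4.9586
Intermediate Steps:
L = 9 (L = 4 + (-6 + 11) = 4 + 5 = 9)
G(n) = 9 + 7*n (G(n) = (n/3)*21 + 9 = 7*n + 9 = 9 + 7*n)
G(751)/Q(2622) = (9 + 7*751)/(-1062) = (9 + 5257)*(-1/1062) = 5266*(-1/1062) = -2633/531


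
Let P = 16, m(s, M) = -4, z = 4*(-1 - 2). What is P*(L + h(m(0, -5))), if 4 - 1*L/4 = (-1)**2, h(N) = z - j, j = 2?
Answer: -32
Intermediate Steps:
z = -12 (z = 4*(-3) = -12)
h(N) = -14 (h(N) = -12 - 1*2 = -12 - 2 = -14)
L = 12 (L = 16 - 4*(-1)**2 = 16 - 4*1 = 16 - 4 = 12)
P*(L + h(m(0, -5))) = 16*(12 - 14) = 16*(-2) = -32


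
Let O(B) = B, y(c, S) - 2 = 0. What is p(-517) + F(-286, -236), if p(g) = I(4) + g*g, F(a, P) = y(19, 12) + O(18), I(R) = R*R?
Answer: 267325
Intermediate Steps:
y(c, S) = 2 (y(c, S) = 2 + 0 = 2)
I(R) = R**2
F(a, P) = 20 (F(a, P) = 2 + 18 = 20)
p(g) = 16 + g**2 (p(g) = 4**2 + g*g = 16 + g**2)
p(-517) + F(-286, -236) = (16 + (-517)**2) + 20 = (16 + 267289) + 20 = 267305 + 20 = 267325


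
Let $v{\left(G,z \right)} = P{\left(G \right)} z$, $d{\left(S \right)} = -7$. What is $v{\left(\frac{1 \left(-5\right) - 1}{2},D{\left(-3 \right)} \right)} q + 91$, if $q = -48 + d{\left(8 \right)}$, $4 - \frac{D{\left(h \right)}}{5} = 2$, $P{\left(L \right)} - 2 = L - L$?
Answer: $-1009$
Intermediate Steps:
$P{\left(L \right)} = 2$ ($P{\left(L \right)} = 2 + \left(L - L\right) = 2 + 0 = 2$)
$D{\left(h \right)} = 10$ ($D{\left(h \right)} = 20 - 10 = 10$)
$v{\left(G,z \right)} = 2 z$
$q = -55$ ($q = -48 - 7 = -55$)
$v{\left(\frac{1 \left(-5\right) - 1}{2},D{\left(-3 \right)} \right)} q + 91 = 2 \cdot 10 \left(-55\right) + 91 = 20 \left(-55\right) + 91 = -1100 + 91 = -1009$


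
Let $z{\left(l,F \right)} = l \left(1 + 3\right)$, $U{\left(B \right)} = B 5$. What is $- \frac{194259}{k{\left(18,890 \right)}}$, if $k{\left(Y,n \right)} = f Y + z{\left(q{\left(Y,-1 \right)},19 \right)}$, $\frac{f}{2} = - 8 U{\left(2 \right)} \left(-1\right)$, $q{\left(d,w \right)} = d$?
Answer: $- \frac{64753}{984} \approx -65.806$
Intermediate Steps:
$U{\left(B \right)} = 5 B$
$f = 160$ ($f = 2 - 8 \cdot 5 \cdot 2 \left(-1\right) = 2 \left(-8\right) 10 \left(-1\right) = 2 \left(\left(-80\right) \left(-1\right)\right) = 2 \cdot 80 = 160$)
$z{\left(l,F \right)} = 4 l$ ($z{\left(l,F \right)} = l 4 = 4 l$)
$k{\left(Y,n \right)} = 164 Y$ ($k{\left(Y,n \right)} = 160 Y + 4 Y = 164 Y$)
$- \frac{194259}{k{\left(18,890 \right)}} = - \frac{194259}{164 \cdot 18} = - \frac{194259}{2952} = \left(-194259\right) \frac{1}{2952} = - \frac{64753}{984}$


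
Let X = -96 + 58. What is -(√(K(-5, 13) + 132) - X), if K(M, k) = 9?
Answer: -38 - √141 ≈ -49.874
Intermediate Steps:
X = -38
-(√(K(-5, 13) + 132) - X) = -(√(9 + 132) - 1*(-38)) = -(√141 + 38) = -(38 + √141) = -38 - √141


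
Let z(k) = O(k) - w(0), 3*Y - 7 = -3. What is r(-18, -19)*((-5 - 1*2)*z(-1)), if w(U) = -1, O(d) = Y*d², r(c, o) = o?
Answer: 931/3 ≈ 310.33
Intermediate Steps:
Y = 4/3 (Y = 7/3 + (⅓)*(-3) = 7/3 - 1 = 4/3 ≈ 1.3333)
O(d) = 4*d²/3
z(k) = 1 + 4*k²/3 (z(k) = 4*k²/3 - 1*(-1) = 4*k²/3 + 1 = 1 + 4*k²/3)
r(-18, -19)*((-5 - 1*2)*z(-1)) = -19*(-5 - 1*2)*(1 + (4/3)*(-1)²) = -19*(-5 - 2)*(1 + (4/3)*1) = -(-133)*(1 + 4/3) = -(-133)*7/3 = -19*(-49/3) = 931/3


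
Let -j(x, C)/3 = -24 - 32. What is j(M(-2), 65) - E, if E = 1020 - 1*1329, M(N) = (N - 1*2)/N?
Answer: 477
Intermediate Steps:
M(N) = (-2 + N)/N (M(N) = (N - 2)/N = (-2 + N)/N)
j(x, C) = 168 (j(x, C) = -3*(-24 - 32) = -3*(-56) = 168)
E = -309 (E = 1020 - 1329 = -309)
j(M(-2), 65) - E = 168 - 1*(-309) = 168 + 309 = 477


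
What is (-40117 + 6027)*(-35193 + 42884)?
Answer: -262186190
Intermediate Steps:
(-40117 + 6027)*(-35193 + 42884) = -34090*7691 = -262186190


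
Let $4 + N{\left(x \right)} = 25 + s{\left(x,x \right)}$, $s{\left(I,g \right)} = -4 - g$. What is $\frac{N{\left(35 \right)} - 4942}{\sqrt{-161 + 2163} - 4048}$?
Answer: $\frac{912640}{744741} + \frac{2480 \sqrt{2002}}{8192151} \approx 1.239$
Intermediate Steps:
$N{\left(x \right)} = 17 - x$ ($N{\left(x \right)} = -4 + \left(25 - \left(4 + x\right)\right) = -4 - \left(-21 + x\right) = 17 - x$)
$\frac{N{\left(35 \right)} - 4942}{\sqrt{-161 + 2163} - 4048} = \frac{\left(17 - 35\right) - 4942}{\sqrt{-161 + 2163} - 4048} = \frac{\left(17 - 35\right) - 4942}{\sqrt{2002} - 4048} = \frac{-18 - 4942}{-4048 + \sqrt{2002}} = - \frac{4960}{-4048 + \sqrt{2002}}$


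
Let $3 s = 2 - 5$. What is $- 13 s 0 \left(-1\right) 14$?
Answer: $0$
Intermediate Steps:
$s = -1$ ($s = \frac{2 - 5}{3} = \frac{1}{3} \left(-3\right) = -1$)
$- 13 s 0 \left(-1\right) 14 = - 13 \left(-1\right) 0 \left(-1\right) 14 = - 13 \cdot 0 \left(-1\right) 14 = \left(-13\right) 0 \cdot 14 = 0 \cdot 14 = 0$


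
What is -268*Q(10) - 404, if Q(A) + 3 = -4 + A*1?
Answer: -1208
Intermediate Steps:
Q(A) = -7 + A (Q(A) = -3 + (-4 + A*1) = -3 + (-4 + A) = -7 + A)
-268*Q(10) - 404 = -268*(-7 + 10) - 404 = -268*3 - 404 = -804 - 404 = -1208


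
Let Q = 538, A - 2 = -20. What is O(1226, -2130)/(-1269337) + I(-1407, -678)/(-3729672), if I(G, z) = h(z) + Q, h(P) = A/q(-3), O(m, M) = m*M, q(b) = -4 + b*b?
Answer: 6086820333542/2958881667165 ≈ 2.0571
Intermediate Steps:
A = -18 (A = 2 - 20 = -18)
q(b) = -4 + b**2
O(m, M) = M*m
h(P) = -18/5 (h(P) = -18/(-4 + (-3)**2) = -18/(-4 + 9) = -18/5)
I(G, z) = 2672/5 (I(G, z) = -18/5 + 538 = 2672/5)
O(1226, -2130)/(-1269337) + I(-1407, -678)/(-3729672) = -2130*1226/(-1269337) + (2672/5)/(-3729672) = -2611380*(-1/1269337) + (2672/5)*(-1/3729672) = 2611380/1269337 - 334/2331045 = 6086820333542/2958881667165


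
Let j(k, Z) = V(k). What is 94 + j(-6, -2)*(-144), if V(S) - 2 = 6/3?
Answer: -482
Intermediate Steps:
V(S) = 4 (V(S) = 2 + 6/3 = 2 + 6*(⅓) = 2 + 2 = 4)
j(k, Z) = 4
94 + j(-6, -2)*(-144) = 94 + 4*(-144) = 94 - 576 = -482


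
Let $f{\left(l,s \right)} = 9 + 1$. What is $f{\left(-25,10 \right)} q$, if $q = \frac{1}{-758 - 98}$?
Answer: $- \frac{5}{428} \approx -0.011682$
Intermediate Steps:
$f{\left(l,s \right)} = 10$
$q = - \frac{1}{856}$ ($q = \frac{1}{-856} = - \frac{1}{856} \approx -0.0011682$)
$f{\left(-25,10 \right)} q = 10 \left(- \frac{1}{856}\right) = - \frac{5}{428}$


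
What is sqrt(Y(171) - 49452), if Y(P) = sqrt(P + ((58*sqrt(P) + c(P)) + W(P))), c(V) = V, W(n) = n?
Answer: sqrt(-49452 + sqrt(3)*sqrt(171 + 58*sqrt(19))) ≈ 222.3*I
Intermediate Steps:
Y(P) = sqrt(3*P + 58*sqrt(P)) (Y(P) = sqrt(P + ((58*sqrt(P) + P) + P)) = sqrt(P + ((P + 58*sqrt(P)) + P)) = sqrt(P + (2*P + 58*sqrt(P))) = sqrt(3*P + 58*sqrt(P)))
sqrt(Y(171) - 49452) = sqrt(sqrt(3*171 + 58*sqrt(171)) - 49452) = sqrt(sqrt(513 + 58*(3*sqrt(19))) - 49452) = sqrt(sqrt(513 + 174*sqrt(19)) - 49452) = sqrt(-49452 + sqrt(513 + 174*sqrt(19)))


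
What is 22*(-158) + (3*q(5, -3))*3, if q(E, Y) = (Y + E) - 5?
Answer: -3503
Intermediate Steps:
q(E, Y) = -5 + E + Y (q(E, Y) = (E + Y) - 5 = -5 + E + Y)
22*(-158) + (3*q(5, -3))*3 = 22*(-158) + (3*(-5 + 5 - 3))*3 = -3476 + (3*(-3))*3 = -3476 - 9*3 = -3476 - 27 = -3503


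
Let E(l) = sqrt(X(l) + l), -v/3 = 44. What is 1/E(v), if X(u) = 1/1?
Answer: -I*sqrt(131)/131 ≈ -0.08737*I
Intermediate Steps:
v = -132 (v = -3*44 = -132)
X(u) = 1
E(l) = sqrt(1 + l)
1/E(v) = 1/(sqrt(1 - 132)) = 1/(sqrt(-131)) = 1/(I*sqrt(131)) = -I*sqrt(131)/131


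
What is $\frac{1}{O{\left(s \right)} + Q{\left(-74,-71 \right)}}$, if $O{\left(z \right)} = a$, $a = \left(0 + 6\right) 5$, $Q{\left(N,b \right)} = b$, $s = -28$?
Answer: $- \frac{1}{41} \approx -0.02439$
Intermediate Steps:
$a = 30$ ($a = 6 \cdot 5 = 30$)
$O{\left(z \right)} = 30$
$\frac{1}{O{\left(s \right)} + Q{\left(-74,-71 \right)}} = \frac{1}{30 - 71} = \frac{1}{-41} = - \frac{1}{41}$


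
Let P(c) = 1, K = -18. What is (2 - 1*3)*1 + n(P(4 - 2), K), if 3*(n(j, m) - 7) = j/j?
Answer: 19/3 ≈ 6.3333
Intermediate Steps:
n(j, m) = 22/3 (n(j, m) = 7 + (j/j)/3 = 7 + (1/3)*1 = 7 + 1/3 = 22/3)
(2 - 1*3)*1 + n(P(4 - 2), K) = (2 - 1*3)*1 + 22/3 = (2 - 3)*1 + 22/3 = -1*1 + 22/3 = -1 + 22/3 = 19/3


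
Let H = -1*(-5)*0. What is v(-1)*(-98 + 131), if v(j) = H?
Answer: 0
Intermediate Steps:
H = 0 (H = 5*0 = 0)
v(j) = 0
v(-1)*(-98 + 131) = 0*(-98 + 131) = 0*33 = 0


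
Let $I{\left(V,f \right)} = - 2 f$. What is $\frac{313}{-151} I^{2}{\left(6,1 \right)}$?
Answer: $- \frac{1252}{151} \approx -8.2914$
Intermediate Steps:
$\frac{313}{-151} I^{2}{\left(6,1 \right)} = \frac{313}{-151} \left(\left(-2\right) 1\right)^{2} = 313 \left(- \frac{1}{151}\right) \left(-2\right)^{2} = \left(- \frac{313}{151}\right) 4 = - \frac{1252}{151}$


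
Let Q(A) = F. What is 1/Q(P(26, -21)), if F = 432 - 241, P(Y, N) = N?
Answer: 1/191 ≈ 0.0052356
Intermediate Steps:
F = 191
Q(A) = 191
1/Q(P(26, -21)) = 1/191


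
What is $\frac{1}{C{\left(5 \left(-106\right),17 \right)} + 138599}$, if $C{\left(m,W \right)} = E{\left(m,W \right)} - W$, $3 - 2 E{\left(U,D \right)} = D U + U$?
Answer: $\frac{2}{286707} \approx 6.9758 \cdot 10^{-6}$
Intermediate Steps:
$E{\left(U,D \right)} = \frac{3}{2} - \frac{U}{2} - \frac{D U}{2}$ ($E{\left(U,D \right)} = \frac{3}{2} - \frac{D U + U}{2} = \frac{3}{2} - \frac{U + D U}{2} = \frac{3}{2} - \left(\frac{U}{2} + \frac{D U}{2}\right) = \frac{3}{2} - \frac{U}{2} - \frac{D U}{2}$)
$C{\left(m,W \right)} = \frac{3}{2} - W - \frac{m}{2} - \frac{W m}{2}$ ($C{\left(m,W \right)} = \left(\frac{3}{2} - \frac{m}{2} - \frac{W m}{2}\right) - W = \frac{3}{2} - W - \frac{m}{2} - \frac{W m}{2}$)
$\frac{1}{C{\left(5 \left(-106\right),17 \right)} + 138599} = \frac{1}{\left(\frac{3}{2} - 17 - \frac{5 \left(-106\right)}{2} - \frac{17 \cdot 5 \left(-106\right)}{2}\right) + 138599} = \frac{1}{\left(\frac{3}{2} - 17 - -265 - \frac{17}{2} \left(-530\right)\right) + 138599} = \frac{1}{\left(\frac{3}{2} - 17 + 265 + 4505\right) + 138599} = \frac{1}{\frac{9509}{2} + 138599} = \frac{1}{\frac{286707}{2}} = \frac{2}{286707}$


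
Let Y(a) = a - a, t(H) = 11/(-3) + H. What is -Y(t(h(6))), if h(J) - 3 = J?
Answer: 0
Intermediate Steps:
h(J) = 3 + J
t(H) = -11/3 + H (t(H) = 11*(-1/3) + H = -11/3 + H)
Y(a) = 0
-Y(t(h(6))) = -1*0 = 0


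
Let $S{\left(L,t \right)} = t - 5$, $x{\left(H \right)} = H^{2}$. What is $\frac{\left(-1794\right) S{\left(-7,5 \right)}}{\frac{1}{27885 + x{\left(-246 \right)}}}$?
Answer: $0$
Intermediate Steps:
$S{\left(L,t \right)} = -5 + t$ ($S{\left(L,t \right)} = t - 5 = -5 + t$)
$\frac{\left(-1794\right) S{\left(-7,5 \right)}}{\frac{1}{27885 + x{\left(-246 \right)}}} = \frac{\left(-1794\right) \left(-5 + 5\right)}{\frac{1}{27885 + \left(-246\right)^{2}}} = \frac{\left(-1794\right) 0}{\frac{1}{27885 + 60516}} = \frac{0}{\frac{1}{88401}} = 0 \frac{1}{\frac{1}{88401}} = 0 \cdot 88401 = 0$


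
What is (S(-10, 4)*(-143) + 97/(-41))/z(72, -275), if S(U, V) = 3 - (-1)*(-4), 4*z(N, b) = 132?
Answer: 1922/451 ≈ 4.2616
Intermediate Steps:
z(N, b) = 33 (z(N, b) = (1/4)*132 = 33)
S(U, V) = -1 (S(U, V) = 3 - 1*4 = 3 - 4 = -1)
(S(-10, 4)*(-143) + 97/(-41))/z(72, -275) = (-1*(-143) + 97/(-41))/33 = (143 + 97*(-1/41))*(1/33) = (143 - 97/41)*(1/33) = (5766/41)*(1/33) = 1922/451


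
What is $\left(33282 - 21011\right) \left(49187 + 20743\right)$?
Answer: $858111030$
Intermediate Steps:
$\left(33282 - 21011\right) \left(49187 + 20743\right) = 12271 \cdot 69930 = 858111030$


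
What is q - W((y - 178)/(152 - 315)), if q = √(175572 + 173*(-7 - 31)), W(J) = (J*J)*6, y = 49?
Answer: -99846/26569 + √168998 ≈ 407.34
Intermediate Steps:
W(J) = 6*J² (W(J) = J²*6 = 6*J²)
q = √168998 (q = √(175572 + 173*(-38)) = √(175572 - 6574) = √168998 ≈ 411.09)
q - W((y - 178)/(152 - 315)) = √168998 - 6*((49 - 178)/(152 - 315))² = √168998 - 6*(-129/(-163))² = √168998 - 6*(-129*(-1/163))² = √168998 - 6*(129/163)² = √168998 - 6*16641/26569 = √168998 - 1*99846/26569 = √168998 - 99846/26569 = -99846/26569 + √168998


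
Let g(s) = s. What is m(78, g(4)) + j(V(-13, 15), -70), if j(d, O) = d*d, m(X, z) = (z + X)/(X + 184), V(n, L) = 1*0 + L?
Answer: 29516/131 ≈ 225.31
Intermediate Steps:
V(n, L) = L (V(n, L) = 0 + L = L)
m(X, z) = (X + z)/(184 + X)
j(d, O) = d²
m(78, g(4)) + j(V(-13, 15), -70) = (78 + 4)/(184 + 78) + 15² = 82/262 + 225 = (1/262)*82 + 225 = 41/131 + 225 = 29516/131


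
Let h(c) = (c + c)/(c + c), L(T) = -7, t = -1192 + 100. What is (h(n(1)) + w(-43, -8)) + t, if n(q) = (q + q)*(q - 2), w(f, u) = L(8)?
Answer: -1098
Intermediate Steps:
t = -1092
w(f, u) = -7
n(q) = 2*q*(-2 + q) (n(q) = (2*q)*(-2 + q) = 2*q*(-2 + q))
h(c) = 1 (h(c) = (2*c)/((2*c)) = (2*c)*(1/(2*c)) = 1)
(h(n(1)) + w(-43, -8)) + t = (1 - 7) - 1092 = -6 - 1092 = -1098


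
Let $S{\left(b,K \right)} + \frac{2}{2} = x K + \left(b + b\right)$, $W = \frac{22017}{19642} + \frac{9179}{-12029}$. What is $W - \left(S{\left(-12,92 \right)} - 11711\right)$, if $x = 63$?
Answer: $\frac{61023906065}{10272766} \approx 5940.4$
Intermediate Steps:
$W = \frac{3676025}{10272766}$ ($W = 22017 \cdot \frac{1}{19642} + 9179 \left(- \frac{1}{12029}\right) = \frac{22017}{19642} - \frac{9179}{12029} = \frac{3676025}{10272766} \approx 0.35784$)
$S{\left(b,K \right)} = -1 + 2 b + 63 K$ ($S{\left(b,K \right)} = -1 + \left(63 K + \left(b + b\right)\right) = -1 + \left(63 K + 2 b\right) = -1 + \left(2 b + 63 K\right) = -1 + 2 b + 63 K$)
$W - \left(S{\left(-12,92 \right)} - 11711\right) = \frac{3676025}{10272766} - \left(\left(-1 + 2 \left(-12\right) + 63 \cdot 92\right) - 11711\right) = \frac{3676025}{10272766} - \left(\left(-1 - 24 + 5796\right) - 11711\right) = \frac{3676025}{10272766} - \left(5771 - 11711\right) = \frac{3676025}{10272766} - -5940 = \frac{3676025}{10272766} + 5940 = \frac{61023906065}{10272766}$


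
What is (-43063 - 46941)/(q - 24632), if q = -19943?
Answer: 90004/44575 ≈ 2.0192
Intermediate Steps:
(-43063 - 46941)/(q - 24632) = (-43063 - 46941)/(-19943 - 24632) = -90004/(-44575) = -90004*(-1/44575) = 90004/44575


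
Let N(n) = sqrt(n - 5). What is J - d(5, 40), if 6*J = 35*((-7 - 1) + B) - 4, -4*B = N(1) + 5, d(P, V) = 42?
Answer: -773/8 - 35*I/12 ≈ -96.625 - 2.9167*I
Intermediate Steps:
N(n) = sqrt(-5 + n)
B = -5/4 - I/2 (B = -(sqrt(-5 + 1) + 5)/4 = -(sqrt(-4) + 5)/4 = -(2*I + 5)/4 = -(5 + 2*I)/4 = -5/4 - I/2 ≈ -1.25 - 0.5*I)
J = -437/8 - 35*I/12 (J = (35*((-7 - 1) + (-5/4 - I/2)) - 4)/6 = (35*(-8 + (-5/4 - I/2)) - 4)/6 = (35*(-37/4 - I/2) - 4)/6 = ((-1295/4 - 35*I/2) - 4)/6 = (-1311/4 - 35*I/2)/6 = -437/8 - 35*I/12 ≈ -54.625 - 2.9167*I)
J - d(5, 40) = (-437/8 - 35*I/12) - 1*42 = (-437/8 - 35*I/12) - 42 = -773/8 - 35*I/12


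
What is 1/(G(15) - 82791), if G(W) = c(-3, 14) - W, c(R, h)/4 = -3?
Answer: -1/82818 ≈ -1.2075e-5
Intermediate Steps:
c(R, h) = -12 (c(R, h) = 4*(-3) = -12)
G(W) = -12 - W
1/(G(15) - 82791) = 1/((-12 - 1*15) - 82791) = 1/((-12 - 15) - 82791) = 1/(-27 - 82791) = 1/(-82818) = -1/82818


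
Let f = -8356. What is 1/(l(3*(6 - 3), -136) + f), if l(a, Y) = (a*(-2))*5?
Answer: -1/8446 ≈ -0.00011840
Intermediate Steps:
l(a, Y) = -10*a (l(a, Y) = -2*a*5 = -10*a)
1/(l(3*(6 - 3), -136) + f) = 1/(-30*(6 - 3) - 8356) = 1/(-30*3 - 8356) = 1/(-10*9 - 8356) = 1/(-90 - 8356) = 1/(-8446) = -1/8446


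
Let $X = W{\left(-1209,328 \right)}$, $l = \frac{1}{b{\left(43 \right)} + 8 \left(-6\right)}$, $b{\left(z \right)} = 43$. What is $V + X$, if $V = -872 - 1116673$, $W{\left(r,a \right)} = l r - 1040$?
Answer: $- \frac{5591716}{5} \approx -1.1183 \cdot 10^{6}$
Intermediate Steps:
$l = - \frac{1}{5}$ ($l = \frac{1}{43 + 8 \left(-6\right)} = \frac{1}{43 - 48} = \frac{1}{-5} = - \frac{1}{5} \approx -0.2$)
$W{\left(r,a \right)} = -1040 - \frac{r}{5}$ ($W{\left(r,a \right)} = - \frac{r}{5} - 1040 = -1040 - \frac{r}{5}$)
$X = - \frac{3991}{5}$ ($X = -1040 - - \frac{1209}{5} = -1040 + \frac{1209}{5} = - \frac{3991}{5} \approx -798.2$)
$V = -1117545$ ($V = -872 - 1116673 = -1117545$)
$V + X = -1117545 - \frac{3991}{5} = - \frac{5591716}{5}$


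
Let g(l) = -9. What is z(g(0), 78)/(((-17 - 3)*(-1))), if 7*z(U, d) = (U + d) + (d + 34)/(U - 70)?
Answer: 5339/11060 ≈ 0.48273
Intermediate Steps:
z(U, d) = U/7 + d/7 + (34 + d)/(7*(-70 + U)) (z(U, d) = ((U + d) + (d + 34)/(U - 70))/7 = ((U + d) + (34 + d)/(-70 + U))/7 = (U + d + (34 + d)/(-70 + U))/7 = U/7 + d/7 + (34 + d)/(7*(-70 + U)))
z(g(0), 78)/(((-17 - 3)*(-1))) = ((34 + (-9)**2 - 70*(-9) - 69*78 - 9*78)/(7*(-70 - 9)))/(((-17 - 3)*(-1))) = ((1/7)*(34 + 81 + 630 - 5382 - 702)/(-79))/((-20*(-1))) = ((1/7)*(-1/79)*(-5339))/20 = (5339/553)*(1/20) = 5339/11060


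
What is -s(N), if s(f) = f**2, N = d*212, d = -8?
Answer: -2876416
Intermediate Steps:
N = -1696 (N = -8*212 = -1696)
-s(N) = -1*(-1696)**2 = -1*2876416 = -2876416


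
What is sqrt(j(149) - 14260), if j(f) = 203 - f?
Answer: I*sqrt(14206) ≈ 119.19*I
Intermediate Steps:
sqrt(j(149) - 14260) = sqrt((203 - 1*149) - 14260) = sqrt((203 - 149) - 14260) = sqrt(54 - 14260) = sqrt(-14206) = I*sqrt(14206)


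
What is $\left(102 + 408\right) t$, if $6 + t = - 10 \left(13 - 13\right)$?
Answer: $-3060$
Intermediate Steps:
$t = -6$ ($t = -6 - 10 \left(13 - 13\right) = -6 - 0 = -6 + 0 = -6$)
$\left(102 + 408\right) t = \left(102 + 408\right) \left(-6\right) = 510 \left(-6\right) = -3060$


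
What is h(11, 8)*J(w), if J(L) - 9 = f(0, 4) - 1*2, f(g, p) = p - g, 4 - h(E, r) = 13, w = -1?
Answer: -99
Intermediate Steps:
h(E, r) = -9 (h(E, r) = 4 - 1*13 = 4 - 13 = -9)
J(L) = 11 (J(L) = 9 + ((4 - 1*0) - 1*2) = 9 + ((4 + 0) - 2) = 9 + (4 - 2) = 9 + 2 = 11)
h(11, 8)*J(w) = -9*11 = -99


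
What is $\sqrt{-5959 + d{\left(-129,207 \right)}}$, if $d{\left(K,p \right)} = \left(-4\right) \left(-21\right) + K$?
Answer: $2 i \sqrt{1501} \approx 77.485 i$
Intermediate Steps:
$d{\left(K,p \right)} = 84 + K$
$\sqrt{-5959 + d{\left(-129,207 \right)}} = \sqrt{-5959 + \left(84 - 129\right)} = \sqrt{-5959 - 45} = \sqrt{-6004} = 2 i \sqrt{1501}$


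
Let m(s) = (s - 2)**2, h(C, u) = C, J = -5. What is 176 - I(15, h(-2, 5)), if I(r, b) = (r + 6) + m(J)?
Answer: 106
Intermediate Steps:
m(s) = (-2 + s)**2
I(r, b) = 55 + r (I(r, b) = (r + 6) + (-2 - 5)**2 = (6 + r) + (-7)**2 = (6 + r) + 49 = 55 + r)
176 - I(15, h(-2, 5)) = 176 - (55 + 15) = 176 - 1*70 = 176 - 70 = 106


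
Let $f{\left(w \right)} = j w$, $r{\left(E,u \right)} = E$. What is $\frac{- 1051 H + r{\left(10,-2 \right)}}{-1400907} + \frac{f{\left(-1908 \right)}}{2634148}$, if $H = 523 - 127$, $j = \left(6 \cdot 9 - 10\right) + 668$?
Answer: $- \frac{201707759086}{922549093059} \approx -0.21864$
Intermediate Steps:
$j = 712$ ($j = \left(54 - 10\right) + 668 = 44 + 668 = 712$)
$f{\left(w \right)} = 712 w$
$H = 396$ ($H = 523 - 127 = 396$)
$\frac{- 1051 H + r{\left(10,-2 \right)}}{-1400907} + \frac{f{\left(-1908 \right)}}{2634148} = \frac{\left(-1051\right) 396 + 10}{-1400907} + \frac{712 \left(-1908\right)}{2634148} = \left(-416196 + 10\right) \left(- \frac{1}{1400907}\right) - \frac{339624}{658537} = \left(-416186\right) \left(- \frac{1}{1400907}\right) - \frac{339624}{658537} = \frac{416186}{1400907} - \frac{339624}{658537} = - \frac{201707759086}{922549093059}$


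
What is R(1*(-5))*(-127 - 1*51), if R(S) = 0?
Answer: 0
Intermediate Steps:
R(1*(-5))*(-127 - 1*51) = 0*(-127 - 1*51) = 0*(-127 - 51) = 0*(-178) = 0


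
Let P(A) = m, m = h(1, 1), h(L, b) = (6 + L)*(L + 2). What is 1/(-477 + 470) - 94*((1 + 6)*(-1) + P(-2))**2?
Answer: -128969/7 ≈ -18424.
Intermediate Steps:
h(L, b) = (2 + L)*(6 + L) (h(L, b) = (6 + L)*(2 + L) = (2 + L)*(6 + L))
m = 21 (m = 12 + 1**2 + 8*1 = 12 + 1 + 8 = 21)
P(A) = 21
1/(-477 + 470) - 94*((1 + 6)*(-1) + P(-2))**2 = 1/(-477 + 470) - 94*((1 + 6)*(-1) + 21)**2 = 1/(-7) - 94*(7*(-1) + 21)**2 = -1/7 - 94*(-7 + 21)**2 = -1/7 - 94*14**2 = -1/7 - 94*196 = -1/7 - 18424 = -128969/7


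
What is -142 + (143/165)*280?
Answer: 302/3 ≈ 100.67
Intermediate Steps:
-142 + (143/165)*280 = -142 + (143*(1/165))*280 = -142 + (13/15)*280 = -142 + 728/3 = 302/3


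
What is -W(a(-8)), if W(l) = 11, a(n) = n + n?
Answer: -11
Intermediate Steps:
a(n) = 2*n
-W(a(-8)) = -1*11 = -11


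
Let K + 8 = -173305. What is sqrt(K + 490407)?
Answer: sqrt(317094) ≈ 563.11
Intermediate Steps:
K = -173313 (K = -8 - 173305 = -173313)
sqrt(K + 490407) = sqrt(-173313 + 490407) = sqrt(317094)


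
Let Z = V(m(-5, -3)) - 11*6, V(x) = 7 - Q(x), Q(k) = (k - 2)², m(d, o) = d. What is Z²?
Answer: 11664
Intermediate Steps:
Q(k) = (-2 + k)²
V(x) = 7 - (-2 + x)²
Z = -108 (Z = (7 - (-2 - 5)²) - 11*6 = (7 - 1*(-7)²) - 1*66 = (7 - 1*49) - 66 = (7 - 49) - 66 = -42 - 66 = -108)
Z² = (-108)² = 11664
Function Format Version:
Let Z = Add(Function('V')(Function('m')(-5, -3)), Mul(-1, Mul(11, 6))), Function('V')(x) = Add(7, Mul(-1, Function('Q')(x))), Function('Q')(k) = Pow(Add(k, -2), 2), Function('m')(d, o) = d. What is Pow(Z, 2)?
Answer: 11664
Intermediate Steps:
Function('Q')(k) = Pow(Add(-2, k), 2)
Function('V')(x) = Add(7, Mul(-1, Pow(Add(-2, x), 2)))
Z = -108 (Z = Add(Add(7, Mul(-1, Pow(Add(-2, -5), 2))), Mul(-1, Mul(11, 6))) = Add(Add(7, Mul(-1, Pow(-7, 2))), Mul(-1, 66)) = Add(Add(7, Mul(-1, 49)), -66) = Add(Add(7, -49), -66) = Add(-42, -66) = -108)
Pow(Z, 2) = Pow(-108, 2) = 11664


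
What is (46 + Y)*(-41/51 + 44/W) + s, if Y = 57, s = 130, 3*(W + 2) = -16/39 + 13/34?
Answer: -900203945/407643 ≈ -2208.3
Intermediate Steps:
W = -7993/3978 (W = -2 + (-16/39 + 13/34)/3 = -2 + (⅓)*(-37/1326) = -2 - 37/3978 = -7993/3978 ≈ -2.0093)
(46 + Y)*(-41/51 + 44/W) + s = (46 + 57)*(-41/51 + 44/(-7993/3978)) + 130 = 103*(-41*1/51 + 44*(-3978/7993)) + 130 = 103*(-41/51 - 175032/7993) + 130 = 103*(-9254345/407643) + 130 = -953197535/407643 + 130 = -900203945/407643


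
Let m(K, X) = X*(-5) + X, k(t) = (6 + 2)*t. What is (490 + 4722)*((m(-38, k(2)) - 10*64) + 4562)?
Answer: 20107896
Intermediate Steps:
k(t) = 8*t
m(K, X) = -4*X (m(K, X) = -5*X + X = -4*X)
(490 + 4722)*((m(-38, k(2)) - 10*64) + 4562) = (490 + 4722)*((-32*2 - 10*64) + 4562) = 5212*((-4*16 - 640) + 4562) = 5212*((-64 - 640) + 4562) = 5212*(-704 + 4562) = 5212*3858 = 20107896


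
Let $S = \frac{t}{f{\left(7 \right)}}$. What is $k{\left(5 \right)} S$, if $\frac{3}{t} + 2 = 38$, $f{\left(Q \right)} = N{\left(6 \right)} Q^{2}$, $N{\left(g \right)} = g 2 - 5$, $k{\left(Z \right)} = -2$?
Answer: $- \frac{1}{2058} \approx -0.00048591$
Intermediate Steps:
$N{\left(g \right)} = -5 + 2 g$ ($N{\left(g \right)} = 2 g - 5 = -5 + 2 g$)
$f{\left(Q \right)} = 7 Q^{2}$ ($f{\left(Q \right)} = \left(-5 + 2 \cdot 6\right) Q^{2} = \left(-5 + 12\right) Q^{2} = 7 Q^{2}$)
$t = \frac{1}{12}$ ($t = \frac{3}{-2 + 38} = \frac{3}{36} = 3 \cdot \frac{1}{36} = \frac{1}{12} \approx 0.083333$)
$S = \frac{1}{4116}$ ($S = \frac{1}{12 \cdot 7 \cdot 7^{2}} = \frac{1}{12 \cdot 7 \cdot 49} = \frac{1}{12 \cdot 343} = \frac{1}{12} \cdot \frac{1}{343} = \frac{1}{4116} \approx 0.00024295$)
$k{\left(5 \right)} S = \left(-2\right) \frac{1}{4116} = - \frac{1}{2058}$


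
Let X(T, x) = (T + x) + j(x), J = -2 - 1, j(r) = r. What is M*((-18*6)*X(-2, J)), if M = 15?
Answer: 12960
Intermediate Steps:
J = -3
X(T, x) = T + 2*x (X(T, x) = (T + x) + x = T + 2*x)
M*((-18*6)*X(-2, J)) = 15*((-18*6)*(-2 + 2*(-3))) = 15*(-108*(-2 - 6)) = 15*(-108*(-8)) = 15*864 = 12960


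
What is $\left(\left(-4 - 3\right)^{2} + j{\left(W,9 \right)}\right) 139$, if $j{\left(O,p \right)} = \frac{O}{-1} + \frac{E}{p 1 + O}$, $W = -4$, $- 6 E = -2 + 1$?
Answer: $\frac{221149}{30} \approx 7371.6$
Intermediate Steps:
$E = \frac{1}{6}$ ($E = - \frac{-2 + 1}{6} = \left(- \frac{1}{6}\right) \left(-1\right) = \frac{1}{6} \approx 0.16667$)
$j{\left(O,p \right)} = - O + \frac{1}{6 \left(O + p\right)}$ ($j{\left(O,p \right)} = \frac{O}{-1} + \frac{1}{6 \left(p 1 + O\right)} = O \left(-1\right) + \frac{1}{6 \left(p + O\right)} = - O + \frac{1}{6 \left(O + p\right)}$)
$\left(\left(-4 - 3\right)^{2} + j{\left(W,9 \right)}\right) 139 = \left(\left(-4 - 3\right)^{2} + \frac{\frac{1}{6} - \left(-4\right)^{2} - \left(-4\right) 9}{-4 + 9}\right) 139 = \left(\left(-7\right)^{2} + \frac{\frac{1}{6} - 16 + 36}{5}\right) 139 = \left(49 + \frac{\frac{1}{6} - 16 + 36}{5}\right) 139 = \left(49 + \frac{1}{5} \cdot \frac{121}{6}\right) 139 = \left(49 + \frac{121}{30}\right) 139 = \frac{1591}{30} \cdot 139 = \frac{221149}{30}$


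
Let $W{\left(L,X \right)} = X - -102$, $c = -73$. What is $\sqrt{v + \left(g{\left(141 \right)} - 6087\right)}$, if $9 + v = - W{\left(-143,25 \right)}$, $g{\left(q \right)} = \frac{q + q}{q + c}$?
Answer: $\frac{i \sqrt{7188994}}{34} \approx 78.86 i$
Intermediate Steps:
$W{\left(L,X \right)} = 102 + X$ ($W{\left(L,X \right)} = X + 102 = 102 + X$)
$g{\left(q \right)} = \frac{2 q}{-73 + q}$ ($g{\left(q \right)} = \frac{q + q}{q - 73} = \frac{2 q}{-73 + q}$)
$v = -136$ ($v = -9 - \left(102 + 25\right) = -9 - 127 = -136$)
$\sqrt{v + \left(g{\left(141 \right)} - 6087\right)} = \sqrt{-136 + \left(2 \cdot 141 \frac{1}{-73 + 141} - 6087\right)} = \sqrt{-136 - \left(6087 - \frac{282}{68}\right)} = \sqrt{-136 - \left(6087 - \frac{141}{34}\right)} = \sqrt{-136 + \left(\frac{141}{34} - 6087\right)} = \sqrt{-136 - \frac{206817}{34}} = \sqrt{- \frac{211441}{34}} = \frac{i \sqrt{7188994}}{34}$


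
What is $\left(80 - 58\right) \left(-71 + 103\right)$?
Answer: $704$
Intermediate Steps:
$\left(80 - 58\right) \left(-71 + 103\right) = 22 \cdot 32 = 704$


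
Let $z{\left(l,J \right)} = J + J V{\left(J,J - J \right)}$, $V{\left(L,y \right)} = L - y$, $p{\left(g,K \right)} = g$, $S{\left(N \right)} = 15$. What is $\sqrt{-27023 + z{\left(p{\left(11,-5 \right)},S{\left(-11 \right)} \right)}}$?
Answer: $i \sqrt{26783} \approx 163.66 i$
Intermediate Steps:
$z{\left(l,J \right)} = J + J^{2}$ ($z{\left(l,J \right)} = J + J \left(J - \left(J - J\right)\right) = J + J \left(J - 0\right) = J + J \left(J + 0\right) = J + J J = J + J^{2}$)
$\sqrt{-27023 + z{\left(p{\left(11,-5 \right)},S{\left(-11 \right)} \right)}} = \sqrt{-27023 + 15 \left(1 + 15\right)} = \sqrt{-27023 + 15 \cdot 16} = \sqrt{-27023 + 240} = \sqrt{-26783} = i \sqrt{26783}$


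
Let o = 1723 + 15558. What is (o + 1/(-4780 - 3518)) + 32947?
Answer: 416791943/8298 ≈ 50228.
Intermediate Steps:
o = 17281
(o + 1/(-4780 - 3518)) + 32947 = (17281 + 1/(-4780 - 3518)) + 32947 = (17281 + 1/(-8298)) + 32947 = (17281 - 1/8298) + 32947 = 143397737/8298 + 32947 = 416791943/8298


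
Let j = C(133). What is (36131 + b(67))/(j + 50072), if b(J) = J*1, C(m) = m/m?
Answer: 12066/16691 ≈ 0.72290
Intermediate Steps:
C(m) = 1
b(J) = J
j = 1
(36131 + b(67))/(j + 50072) = (36131 + 67)/(1 + 50072) = 36198/50073 = 36198*(1/50073) = 12066/16691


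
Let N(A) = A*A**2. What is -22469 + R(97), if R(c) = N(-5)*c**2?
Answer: -1198594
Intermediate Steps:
N(A) = A**3
R(c) = -125*c**2 (R(c) = (-5)**3*c**2 = -125*c**2)
-22469 + R(97) = -22469 - 125*97**2 = -22469 - 125*9409 = -22469 - 1176125 = -1198594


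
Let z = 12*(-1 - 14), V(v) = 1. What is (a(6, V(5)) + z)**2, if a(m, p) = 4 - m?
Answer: 33124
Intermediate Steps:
z = -180 (z = 12*(-15) = -180)
(a(6, V(5)) + z)**2 = ((4 - 1*6) - 180)**2 = ((4 - 6) - 180)**2 = (-2 - 180)**2 = (-182)**2 = 33124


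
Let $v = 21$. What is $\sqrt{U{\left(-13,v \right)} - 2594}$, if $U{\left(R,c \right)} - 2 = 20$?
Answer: $2 i \sqrt{643} \approx 50.715 i$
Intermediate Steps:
$U{\left(R,c \right)} = 22$ ($U{\left(R,c \right)} = 2 + 20 = 22$)
$\sqrt{U{\left(-13,v \right)} - 2594} = \sqrt{22 - 2594} = \sqrt{-2572} = 2 i \sqrt{643}$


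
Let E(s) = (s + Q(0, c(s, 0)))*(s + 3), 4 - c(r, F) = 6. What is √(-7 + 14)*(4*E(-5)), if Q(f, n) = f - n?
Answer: 24*√7 ≈ 63.498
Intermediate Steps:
c(r, F) = -2 (c(r, F) = 4 - 1*6 = 4 - 6 = -2)
E(s) = (2 + s)*(3 + s) (E(s) = (s + (0 - 1*(-2)))*(s + 3) = (s + (0 + 2))*(3 + s) = (s + 2)*(3 + s) = (2 + s)*(3 + s))
√(-7 + 14)*(4*E(-5)) = √(-7 + 14)*(4*(6 + (-5)² + 5*(-5))) = √7*(4*(6 + 25 - 25)) = √7*(4*6) = √7*24 = 24*√7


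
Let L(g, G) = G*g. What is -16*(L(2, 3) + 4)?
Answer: -160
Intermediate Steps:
-16*(L(2, 3) + 4) = -16*(3*2 + 4) = -16*(6 + 4) = -16*10 = -160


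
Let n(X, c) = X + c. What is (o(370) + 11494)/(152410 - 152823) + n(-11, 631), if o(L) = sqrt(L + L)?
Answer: 34938/59 - 2*sqrt(185)/413 ≈ 592.10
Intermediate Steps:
o(L) = sqrt(2)*sqrt(L) (o(L) = sqrt(2*L) = sqrt(2)*sqrt(L))
(o(370) + 11494)/(152410 - 152823) + n(-11, 631) = (sqrt(2)*sqrt(370) + 11494)/(152410 - 152823) + (-11 + 631) = (2*sqrt(185) + 11494)/(-413) + 620 = (11494 + 2*sqrt(185))*(-1/413) + 620 = (-1642/59 - 2*sqrt(185)/413) + 620 = 34938/59 - 2*sqrt(185)/413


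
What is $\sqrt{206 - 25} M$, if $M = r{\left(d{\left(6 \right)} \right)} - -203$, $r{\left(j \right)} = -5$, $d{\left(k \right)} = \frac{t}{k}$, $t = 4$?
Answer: $198 \sqrt{181} \approx 2663.8$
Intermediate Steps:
$d{\left(k \right)} = \frac{4}{k}$
$M = 198$ ($M = -5 - -203 = -5 + 203 = 198$)
$\sqrt{206 - 25} M = \sqrt{206 - 25} \cdot 198 = \sqrt{181} \cdot 198 = 198 \sqrt{181}$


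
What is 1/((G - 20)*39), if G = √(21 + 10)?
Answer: -20/14391 - √31/14391 ≈ -0.0017767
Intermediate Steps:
G = √31 ≈ 5.5678
1/((G - 20)*39) = 1/((√31 - 20)*39) = 1/((-20 + √31)*39) = 1/(-780 + 39*√31)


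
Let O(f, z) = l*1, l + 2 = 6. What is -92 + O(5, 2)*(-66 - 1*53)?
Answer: -568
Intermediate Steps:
l = 4 (l = -2 + 6 = 4)
O(f, z) = 4 (O(f, z) = 4*1 = 4)
-92 + O(5, 2)*(-66 - 1*53) = -92 + 4*(-66 - 1*53) = -92 + 4*(-66 - 53) = -92 + 4*(-119) = -92 - 476 = -568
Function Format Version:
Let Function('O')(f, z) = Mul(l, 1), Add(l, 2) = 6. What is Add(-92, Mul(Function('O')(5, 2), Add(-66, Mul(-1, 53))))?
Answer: -568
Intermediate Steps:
l = 4 (l = Add(-2, 6) = 4)
Function('O')(f, z) = 4 (Function('O')(f, z) = Mul(4, 1) = 4)
Add(-92, Mul(Function('O')(5, 2), Add(-66, Mul(-1, 53)))) = Add(-92, Mul(4, Add(-66, Mul(-1, 53)))) = Add(-92, Mul(4, Add(-66, -53))) = Add(-92, Mul(4, -119)) = Add(-92, -476) = -568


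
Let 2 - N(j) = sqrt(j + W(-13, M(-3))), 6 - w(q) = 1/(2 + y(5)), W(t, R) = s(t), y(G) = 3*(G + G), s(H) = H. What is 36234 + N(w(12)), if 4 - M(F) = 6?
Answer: 36236 - 15*I*sqrt(2)/8 ≈ 36236.0 - 2.6516*I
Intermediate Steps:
y(G) = 6*G (y(G) = 3*(2*G) = 6*G)
M(F) = -2 (M(F) = 4 - 1*6 = 4 - 6 = -2)
W(t, R) = t
w(q) = 191/32 (w(q) = 6 - 1/(2 + 6*5) = 6 - 1/(2 + 30) = 6 - 1/32 = 191/32)
N(j) = 2 - sqrt(-13 + j) (N(j) = 2 - sqrt(j - 13) = 2 - sqrt(-13 + j))
36234 + N(w(12)) = 36234 + (2 - sqrt(-13 + 191/32)) = 36234 + (2 - sqrt(-225/32)) = 36234 + (2 - 15*I*sqrt(2)/8) = 36236 - 15*I*sqrt(2)/8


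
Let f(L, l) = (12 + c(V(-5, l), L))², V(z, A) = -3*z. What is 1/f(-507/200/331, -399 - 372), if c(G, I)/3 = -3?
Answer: ⅑ ≈ 0.11111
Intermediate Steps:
c(G, I) = -9 (c(G, I) = 3*(-3) = -9)
f(L, l) = 9 (f(L, l) = (12 - 9)² = 3² = 9)
1/f(-507/200/331, -399 - 372) = 1/9 = ⅑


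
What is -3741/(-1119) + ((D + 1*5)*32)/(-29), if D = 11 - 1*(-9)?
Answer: -262237/10817 ≈ -24.243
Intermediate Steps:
D = 20 (D = 11 + 9 = 20)
-3741/(-1119) + ((D + 1*5)*32)/(-29) = -3741/(-1119) + ((20 + 1*5)*32)/(-29) = -3741*(-1/1119) + ((20 + 5)*32)*(-1/29) = 1247/373 + (25*32)*(-1/29) = 1247/373 + 800*(-1/29) = 1247/373 - 800/29 = -262237/10817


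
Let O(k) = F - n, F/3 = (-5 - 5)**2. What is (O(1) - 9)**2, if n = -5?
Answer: 87616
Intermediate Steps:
F = 300 (F = 3*(-5 - 5)**2 = 3*(-10)**2 = 3*100 = 300)
O(k) = 305 (O(k) = 300 - 1*(-5) = 300 + 5 = 305)
(O(1) - 9)**2 = (305 - 9)**2 = 296**2 = 87616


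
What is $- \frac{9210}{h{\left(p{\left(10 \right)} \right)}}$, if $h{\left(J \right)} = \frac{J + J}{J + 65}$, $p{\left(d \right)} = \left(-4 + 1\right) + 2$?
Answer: $294720$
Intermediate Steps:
$p{\left(d \right)} = -1$ ($p{\left(d \right)} = -3 + 2 = -1$)
$h{\left(J \right)} = \frac{2 J}{65 + J}$
$- \frac{9210}{h{\left(p{\left(10 \right)} \right)}} = - \frac{9210}{2 \left(-1\right) \frac{1}{65 - 1}} = - \frac{9210}{2 \left(-1\right) \frac{1}{64}} = - \frac{9210}{- \frac{1}{32}} = \left(-9210\right) \left(-32\right) = 294720$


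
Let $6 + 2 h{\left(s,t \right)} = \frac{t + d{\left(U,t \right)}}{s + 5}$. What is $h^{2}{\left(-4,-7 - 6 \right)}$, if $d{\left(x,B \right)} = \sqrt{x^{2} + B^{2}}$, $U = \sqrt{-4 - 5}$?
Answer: $\frac{521}{4} - 38 \sqrt{10} \approx 10.083$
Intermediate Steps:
$U = 3 i$ ($U = \sqrt{-9} = 3 i \approx 3.0 i$)
$d{\left(x,B \right)} = \sqrt{B^{2} + x^{2}}$
$h{\left(s,t \right)} = -3 + \frac{t + \sqrt{-9 + t^{2}}}{2 \left(5 + s\right)}$ ($h{\left(s,t \right)} = -3 + \frac{\left(t + \sqrt{t^{2} + \left(3 i\right)^{2}}\right) \frac{1}{s + 5}}{2} = -3 + \frac{\left(t + \sqrt{t^{2} - 9}\right) \frac{1}{5 + s}}{2} = -3 + \frac{\left(t + \sqrt{-9 + t^{2}}\right) \frac{1}{5 + s}}{2} = -3 + \frac{\frac{1}{5 + s} \left(t + \sqrt{-9 + t^{2}}\right)}{2} = -3 + \frac{t + \sqrt{-9 + t^{2}}}{2 \left(5 + s\right)}$)
$h^{2}{\left(-4,-7 - 6 \right)} = \left(\frac{-30 - 13 + \sqrt{-9 + \left(-7 - 6\right)^{2}} - -24}{2 \left(5 - 4\right)}\right)^{2} = \left(\frac{-30 - 13 + \sqrt{-9 + \left(-13\right)^{2}} + 24}{2 \cdot 1}\right)^{2} = \left(\frac{1}{2} \cdot 1 \left(-30 - 13 + \sqrt{-9 + 169} + 24\right)\right)^{2} = \left(\frac{1}{2} \cdot 1 \left(-30 - 13 + \sqrt{160} + 24\right)\right)^{2} = \left(\frac{1}{2} \cdot 1 \left(-30 - 13 + 4 \sqrt{10} + 24\right)\right)^{2} = \left(\frac{1}{2} \cdot 1 \left(-19 + 4 \sqrt{10}\right)\right)^{2} = \left(- \frac{19}{2} + 2 \sqrt{10}\right)^{2}$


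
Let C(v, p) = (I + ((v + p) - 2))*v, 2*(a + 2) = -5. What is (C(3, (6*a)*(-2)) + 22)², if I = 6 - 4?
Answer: 37249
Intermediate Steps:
a = -9/2 (a = -2 + (½)*(-5) = -2 - 5/2 = -9/2 ≈ -4.5000)
I = 2
C(v, p) = v*(p + v) (C(v, p) = (2 + ((v + p) - 2))*v = (2 + ((p + v) - 2))*v = (2 + (-2 + p + v))*v = (p + v)*v = v*(p + v))
(C(3, (6*a)*(-2)) + 22)² = (3*((6*(-9/2))*(-2) + 3) + 22)² = (3*(-27*(-2) + 3) + 22)² = (3*(54 + 3) + 22)² = (3*57 + 22)² = (171 + 22)² = 193² = 37249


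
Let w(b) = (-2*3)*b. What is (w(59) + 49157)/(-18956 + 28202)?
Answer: 48803/9246 ≈ 5.2783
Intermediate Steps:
w(b) = -6*b
(w(59) + 49157)/(-18956 + 28202) = (-6*59 + 49157)/(-18956 + 28202) = (-354 + 49157)/9246 = 48803*(1/9246) = 48803/9246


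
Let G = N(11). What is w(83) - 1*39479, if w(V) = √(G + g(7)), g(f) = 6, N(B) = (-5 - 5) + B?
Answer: -39479 + √7 ≈ -39476.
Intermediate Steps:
N(B) = -10 + B
G = 1 (G = -10 + 11 = 1)
w(V) = √7 (w(V) = √(1 + 6) = √7)
w(83) - 1*39479 = √7 - 1*39479 = √7 - 39479 = -39479 + √7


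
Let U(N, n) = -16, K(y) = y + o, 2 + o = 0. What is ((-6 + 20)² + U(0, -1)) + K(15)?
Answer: 193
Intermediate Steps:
o = -2 (o = -2 + 0 = -2)
K(y) = -2 + y (K(y) = y - 2 = -2 + y)
((-6 + 20)² + U(0, -1)) + K(15) = ((-6 + 20)² - 16) + (-2 + 15) = (14² - 16) + 13 = (196 - 16) + 13 = 180 + 13 = 193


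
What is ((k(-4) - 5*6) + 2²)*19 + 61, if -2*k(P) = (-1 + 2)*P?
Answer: -395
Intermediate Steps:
k(P) = -P/2 (k(P) = -(-1 + 2)*P/2 = -P/2)
((k(-4) - 5*6) + 2²)*19 + 61 = ((-½*(-4) - 5*6) + 2²)*19 + 61 = ((2 - 30) + 4)*19 + 61 = (-28 + 4)*19 + 61 = -24*19 + 61 = -456 + 61 = -395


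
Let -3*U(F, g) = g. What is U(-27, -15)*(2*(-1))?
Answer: -10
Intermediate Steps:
U(F, g) = -g/3
U(-27, -15)*(2*(-1)) = (-1/3*(-15))*(2*(-1)) = 5*(-2) = -10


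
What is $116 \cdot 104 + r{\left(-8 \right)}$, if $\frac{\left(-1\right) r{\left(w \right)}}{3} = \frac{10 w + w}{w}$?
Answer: $12031$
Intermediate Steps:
$r{\left(w \right)} = -33$ ($r{\left(w \right)} = - 3 \frac{10 w + w}{w} = - 3 \frac{11 w}{w} = \left(-3\right) 11 = -33$)
$116 \cdot 104 + r{\left(-8 \right)} = 116 \cdot 104 - 33 = 12064 - 33 = 12031$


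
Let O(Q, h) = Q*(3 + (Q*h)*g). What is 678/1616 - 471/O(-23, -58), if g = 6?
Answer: 133357/315928 ≈ 0.42211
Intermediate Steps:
O(Q, h) = Q*(3 + 6*Q*h) (O(Q, h) = Q*(3 + (Q*h)*6) = Q*(3 + 6*Q*h))
678/1616 - 471/O(-23, -58) = 678/1616 - 471*(-1/(69*(1 + 2*(-23)*(-58)))) = 678*(1/1616) - 471*(-1/(69*(1 + 2668))) = 339/808 - 471/(3*(-23)*2669) = 339/808 - 471/(-184161) = 339/808 - 471*(-1/184161) = 339/808 + 1/391 = 133357/315928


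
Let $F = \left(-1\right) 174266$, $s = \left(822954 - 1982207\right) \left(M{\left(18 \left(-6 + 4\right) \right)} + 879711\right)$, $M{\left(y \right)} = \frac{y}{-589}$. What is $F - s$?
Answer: $\frac{600666624845521}{589} \approx 1.0198 \cdot 10^{12}$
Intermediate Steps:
$M{\left(y \right)} = - \frac{y}{589}$ ($M{\left(y \right)} = y \left(- \frac{1}{589}\right) = - \frac{y}{589}$)
$s = - \frac{600666727488195}{589}$ ($s = \left(822954 - 1982207\right) \left(- \frac{18 \left(-6 + 4\right)}{589} + 879711\right) = - 1159253 \left(- \frac{18 \left(-2\right)}{589} + 879711\right) = - 1159253 \left(\left(- \frac{1}{589}\right) \left(-36\right) + 879711\right) = - 1159253 \left(\frac{36}{589} + 879711\right) = \left(-1159253\right) \frac{518149815}{589} = - \frac{600666727488195}{589} \approx -1.0198 \cdot 10^{12}$)
$F = -174266$
$F - s = -174266 - - \frac{600666727488195}{589} = -174266 + \frac{600666727488195}{589} = \frac{600666624845521}{589}$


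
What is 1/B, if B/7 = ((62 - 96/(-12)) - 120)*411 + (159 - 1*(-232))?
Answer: -1/141113 ≈ -7.0865e-6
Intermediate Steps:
B = -141113 (B = 7*(((62 - 96/(-12)) - 120)*411 + (159 - 1*(-232))) = 7*(((62 - 96*(-1/12)) - 120)*411 + (159 + 232)) = 7*(((62 + 8) - 120)*411 + 391) = 7*((70 - 120)*411 + 391) = 7*(-50*411 + 391) = 7*(-20550 + 391) = 7*(-20159) = -141113)
1/B = 1/(-141113) = -1/141113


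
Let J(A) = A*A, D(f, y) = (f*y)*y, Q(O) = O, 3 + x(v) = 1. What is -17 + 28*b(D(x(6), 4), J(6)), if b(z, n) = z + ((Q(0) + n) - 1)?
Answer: 67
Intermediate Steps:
x(v) = -2 (x(v) = -3 + 1 = -2)
D(f, y) = f*y**2
J(A) = A**2
b(z, n) = -1 + n + z (b(z, n) = z + ((0 + n) - 1) = z + (n - 1) = z + (-1 + n) = -1 + n + z)
-17 + 28*b(D(x(6), 4), J(6)) = -17 + 28*(-1 + 6**2 - 2*4**2) = -17 + 28*(-1 + 36 - 2*16) = -17 + 28*(-1 + 36 - 32) = -17 + 28*3 = -17 + 84 = 67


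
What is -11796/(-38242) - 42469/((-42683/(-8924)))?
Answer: -7246480215742/816141643 ≈ -8879.0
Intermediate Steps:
-11796/(-38242) - 42469/((-42683/(-8924))) = -11796*(-1/38242) - 42469/((-42683*(-1/8924))) = 5898/19121 - 42469/42683/8924 = 5898/19121 - 42469*8924/42683 = 5898/19121 - 378993356/42683 = -7246480215742/816141643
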